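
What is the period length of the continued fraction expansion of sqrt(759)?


Run the CF algorithm for sqrt(759).
a_0 = floor(sqrt(759)) = 27; set m_0=0, q_0=1.
Recurrence: m' = q*a - m,  q' = (d - m'^2)/q,  a' = floor((a_0 + m')/q').
  step 1: m=27, q=30, a=1
  step 2: m=3, q=25, a=1
  step 3: m=22, q=11, a=4
  step 4: m=22, q=25, a=1
  step 5: m=3, q=30, a=1
  step 6: m=27, q=1, a=54
a_6 = 2*a_0 = 54, so the period closes here.
sqrt(759) = [27; 1, 1, 4, 1, 1, 54]
Period length = 6

6


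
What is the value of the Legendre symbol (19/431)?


p = 431 is prime, so compute (19/431) with the reciprocity algorithm (Jacobi-symbol steps: pull out 2s via (2/n), flip via reciprocity, reduce):
  reciprocity: (19/431) -> -(431/19)
  reduce: (13/19)
  reciprocity: (13/19) -> +(19/13)
  reduce: (6/13)
  pull out 2: (2/13) = -1  (since 13 mod 8 = 5)
  reciprocity: (3/13) -> +(13/3)
  reduce: (1/3)
  (1/3) = 1
Product of signs = 1
(19/431) = 1

1


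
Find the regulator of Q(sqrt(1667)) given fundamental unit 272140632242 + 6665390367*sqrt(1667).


epsilon = 272140632242 + 6665390367*sqrt(1667)
= 5.4428e+11
R = ln(5.4428e+11)
= 27.0227

27.0227


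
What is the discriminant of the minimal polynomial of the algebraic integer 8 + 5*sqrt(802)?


The element 8 + 5*sqrt(802) has minimal polynomial:
x^2 - 16*x - 19986
Discriminant = (-16)^2 - 4*(-19986)
= 256 + 79944
= 80200

80200


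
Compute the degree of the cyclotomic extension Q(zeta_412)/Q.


The degree equals Euler's totient phi(412).
412 = 2^2 * 103
phi(412) = 204

204


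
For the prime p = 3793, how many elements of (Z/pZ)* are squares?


For prime p, the number of non-zero quadratic residues is (p-1)/2.
= (3793-1)/2
= 1896

1896


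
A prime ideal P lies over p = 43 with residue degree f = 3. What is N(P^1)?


N(P^a) = p^(a*f)
= 43^(1*3)
= 43^3
= 79507

79507


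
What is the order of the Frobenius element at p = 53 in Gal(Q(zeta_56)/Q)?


The Frobenius at p in Gal(Q(zeta_n)/Q) = (Z/nZ)* is the class of p, so its order is ord_56(53), the smallest k >= 1 with 53^k = 1 mod 56.
n = 56 = 2^3 * 7, phi(56) = 24; the order divides phi(n).
Divisors of 24: 1, 2, 3, 4, 6, 8, 12, 24
Repeated squaring mod 56: 53^1 = 53, 53^2 = 9, 53^4 = 25, 53^8 = 9, 53^16 = 25
Test divisors in increasing order:
  k=1: 53^1 = 53 mod 56
  k=2: 53^2 = 9 mod 56
  k=3: 53^3 = 9 * 53 = 29 mod 56
  k=4: 53^4 = 25 mod 56
  k=6: 53^6 = 25 * 9 = 1 mod 56  <- first divisor giving 1
Order = 6

6


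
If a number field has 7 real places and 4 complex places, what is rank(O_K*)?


By Dirichlet's unit theorem:
rank = r1 + r2 - 1
= 7 + 4 - 1
= 10

10


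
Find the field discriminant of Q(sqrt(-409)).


For K = Q(sqrt(d)) with d squarefree: disc(K) = d if d = 1 mod 4, and disc(K) = 4d if d = 2 or 3 mod 4.
Here d = -409, and d mod 4 = 3.
d = 3 mod 4, not 1 (O_K = Z[sqrt(d)]), so disc(K) = 4d = 4 * (-409) = -1636

-1636


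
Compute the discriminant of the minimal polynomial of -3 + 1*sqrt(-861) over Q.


The element -3 + 1*sqrt(-861) has minimal polynomial:
x^2 + 6*x + 870
Discriminant = (6)^2 - 4*(870)
= 36 - 3480
= -3444

-3444


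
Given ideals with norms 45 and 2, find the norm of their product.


N(IJ) = N(I) * N(J)
= 45 * 2
= 90

90


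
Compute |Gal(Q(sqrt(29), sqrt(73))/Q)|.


The 2 square roots of distinct primes are multiplicatively independent over Q,
so [K:Q] = 2^2 and Gal(K/Q) is isomorphic to (Z/2Z)^2.
|Gal| = 2^2 = 4

4


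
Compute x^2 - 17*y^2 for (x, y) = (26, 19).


x^2 - d*y^2
= 26^2 - 17*19^2
= 676 - 6137
= -5461

-5461


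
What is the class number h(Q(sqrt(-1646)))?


K = Q(sqrt(-1646)). d mod 4 = 2, so D = disc(K) = 4d = -6584
h(K) equals the number of primitive reduced positive-definite forms (a, b, c) = a*x^2 + b*x*y + c*y^2 with b^2 - 4ac = D,
where reduced means |b| <= a <= c, with b >= 0 whenever |b| = a or a = c, and primitive means gcd(a, b, c) = 1.
Reduced forces 3a^2 <= |D| = 6584, so 1 <= a <= 46; b must have the parity of D, and c = (b^2 - D)/(4a) must be an integer >= a.
Enumerate a = 1..46, b in [-a, a]:
  a=1: (1, 0, 1646)  [1]
  a=2: (2, 0, 823)  [1]
  a=3: (3, -2, 549), (3, 2, 549)  [2]
  a=4: none
  a=5: (5, -4, 330), (5, 4, 330)  [2]
  a=6: (6, -4, 275), (6, 4, 275)  [2]
  a=7..8: none
  a=9: (9, -2, 183), (9, 2, 183)  [2]
  a=10: (10, -4, 165), (10, 4, 165)  [2]
  a=11: (11, -4, 150), (11, 4, 150)  [2]
  a=12..14: none
  a=15: (15, -14, 113), (15, -4, 110), (15, 4, 110), (15, 14, 113)  [4]
  a=16..17: none
  a=18: (18, -16, 95), (18, 16, 95)  [2]
  a=19: (19, -16, 90), (19, 16, 90)  [2]
  a=20..21: none
  a=22: (22, -4, 75), (22, 4, 75)  [2]
  a=23..24: none
  a=25: (25, -4, 66), (25, 4, 66)  [2]
  a=26: none
  a=27: (27, -2, 61), (27, 2, 61)  [2]
  a=28: none
  a=29: (29, -12, 58), (29, 12, 58)  [2]
  a=30: (30, -16, 57), (30, -4, 55), (30, 4, 55), (30, 16, 57)  [4]
  a=31: (31, -22, 57), (31, 22, 57)  [2]
  a=32: none
  a=33: (33, -26, 55), (33, -4, 50), (33, 4, 50), (33, 26, 55)  [4]
  a=34..37: none
  a=38: (38, -16, 45), (38, 16, 45)  [2]
  a=39..42: none
  a=43: (43, -34, 45), (43, 34, 45)  [2]
  a=44..46: none
Total reduced forms: 1 + 1 + 2 + 2 + 2 + 2 + 2 + 2 + 4 + 2 + 2 + 2 + 2 + 2 + 2 + 4 + 2 + 4 + 2 + 2 = 44
h = 44

44


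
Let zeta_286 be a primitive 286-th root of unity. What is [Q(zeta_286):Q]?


The degree equals Euler's totient phi(286).
286 = 2 * 11 * 13
phi(286) = 120

120


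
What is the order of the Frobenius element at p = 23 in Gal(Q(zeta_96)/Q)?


The Frobenius at p in Gal(Q(zeta_n)/Q) = (Z/nZ)* is the class of p, so its order is ord_96(23), the smallest k >= 1 with 23^k = 1 mod 96.
n = 96 = 2^5 * 3, phi(96) = 32; the order divides phi(n).
Divisors of 32: 1, 2, 4, 8, 16, 32
Repeated squaring mod 96: 23^1 = 23, 23^2 = 49, 23^4 = 1, 23^8 = 1, 23^16 = 1, 23^32 = 1
Test divisors in increasing order:
  k=1: 23^1 = 23 mod 96
  k=2: 23^2 = 49 mod 96
  k=4: 23^4 = 1 mod 96  <- first divisor giving 1
Order = 4

4


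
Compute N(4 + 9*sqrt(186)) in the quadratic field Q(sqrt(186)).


N(a + b*sqrt(d)) = a^2 - d*b^2
= (4)^2 - (186)*(9)^2
= 16 - 15066
= -15050

-15050


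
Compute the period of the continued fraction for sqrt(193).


Run the CF algorithm for sqrt(193).
a_0 = floor(sqrt(193)) = 13; set m_0=0, q_0=1.
Recurrence: m' = q*a - m,  q' = (d - m'^2)/q,  a' = floor((a_0 + m')/q').
  step 1: m=13, q=24, a=1
  step 2: m=11, q=3, a=8
  step 3: m=13, q=8, a=3
  step 4: m=11, q=9, a=2
  step 5: m=7, q=16, a=1
  step 6: m=9, q=7, a=3
  step 7: m=12, q=7, a=3
  step 8: m=9, q=16, a=1
  step 9: m=7, q=9, a=2
  step 10: m=11, q=8, a=3
  step 11: m=13, q=3, a=8
  step 12: m=11, q=24, a=1
  step 13: m=13, q=1, a=26
a_13 = 2*a_0 = 26, so the period closes here.
sqrt(193) = [13; 1, 8, 3, 2, 1, 3, 3, 1, 2, 3, 8, 1, 26]
Period length = 13

13


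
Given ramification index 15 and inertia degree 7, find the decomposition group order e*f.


|D_P| = e * f
= 15 * 7
= 105

105


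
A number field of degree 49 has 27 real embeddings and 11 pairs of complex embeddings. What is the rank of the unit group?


By Dirichlet's unit theorem:
rank = r1 + r2 - 1
= 27 + 11 - 1
= 37

37


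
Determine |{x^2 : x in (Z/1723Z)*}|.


For prime p, the number of non-zero quadratic residues is (p-1)/2.
= (1723-1)/2
= 861

861


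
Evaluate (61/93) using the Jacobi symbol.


Compute (61/93) via quadratic reciprocity:
  reciprocity: (61/93) -> +(93/61)
  reduce: (32/61)
  pull out 2: (2/61) = -1  (since 61 mod 8 = 5)
  pull out 2: (2/61) = -1  (since 61 mod 8 = 5)
  pull out 2: (2/61) = -1  (since 61 mod 8 = 5)
  pull out 2: (2/61) = -1  (since 61 mod 8 = 5)
  pull out 2: (2/61) = -1  (since 61 mod 8 = 5)
  (1/61) = 1
Product of signs = -1

-1


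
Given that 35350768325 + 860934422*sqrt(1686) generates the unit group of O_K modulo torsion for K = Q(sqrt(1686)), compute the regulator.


epsilon = 35350768325 + 860934422*sqrt(1686)
= 7.0702e+10
R = ln(7.0702e+10)
= 24.9817

24.9817


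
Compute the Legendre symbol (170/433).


p = 433 is prime, so compute (170/433) with the reciprocity algorithm (Jacobi-symbol steps: pull out 2s via (2/n), flip via reciprocity, reduce):
  pull out 2: (2/433) = +1  (since 433 mod 8 = 1)
  reciprocity: (85/433) -> +(433/85)
  reduce: (8/85)
  pull out 2: (2/85) = -1  (since 85 mod 8 = 5)
  pull out 2: (2/85) = -1  (since 85 mod 8 = 5)
  pull out 2: (2/85) = -1  (since 85 mod 8 = 5)
  (1/85) = 1
Product of signs = -1
(170/433) = -1

-1


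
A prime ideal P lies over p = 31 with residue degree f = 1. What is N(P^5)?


N(P^a) = p^(a*f)
= 31^(5*1)
= 31^5
= 28629151

28629151


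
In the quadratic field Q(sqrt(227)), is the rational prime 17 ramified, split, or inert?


K = Q(sqrt(227)). Since d mod 4 = 3, disc(K) = 908.
Check p | disc: 908 mod 17 = 7.
p does not divide disc. Compute Legendre symbol (d/p):
6^((17-1)/2) mod 17 = -1
(d/p) = -1, so p is inert: (p) stays prime with e=1, f=2, g=1.
Therefore p is inert.

inert


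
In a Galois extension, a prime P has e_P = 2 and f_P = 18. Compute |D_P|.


|D_P| = e * f
= 2 * 18
= 36

36


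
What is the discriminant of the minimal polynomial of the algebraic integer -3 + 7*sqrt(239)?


The element -3 + 7*sqrt(239) has minimal polynomial:
x^2 + 6*x - 11702
Discriminant = (6)^2 - 4*(-11702)
= 36 + 46808
= 46844

46844


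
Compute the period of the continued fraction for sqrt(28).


Run the CF algorithm for sqrt(28).
a_0 = floor(sqrt(28)) = 5; set m_0=0, q_0=1.
Recurrence: m' = q*a - m,  q' = (d - m'^2)/q,  a' = floor((a_0 + m')/q').
  step 1: m=5, q=3, a=3
  step 2: m=4, q=4, a=2
  step 3: m=4, q=3, a=3
  step 4: m=5, q=1, a=10
a_4 = 2*a_0 = 10, so the period closes here.
sqrt(28) = [5; 3, 2, 3, 10]
Period length = 4

4


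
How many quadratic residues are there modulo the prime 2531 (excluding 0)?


For prime p, the number of non-zero quadratic residues is (p-1)/2.
= (2531-1)/2
= 1265

1265


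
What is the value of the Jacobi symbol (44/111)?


Compute (44/111) via quadratic reciprocity:
  pull out 2: (2/111) = +1  (since 111 mod 8 = 7)
  pull out 2: (2/111) = +1  (since 111 mod 8 = 7)
  reciprocity: (11/111) -> -(111/11)
  reduce: (1/11)
  (1/11) = 1
Product of signs = -1

-1


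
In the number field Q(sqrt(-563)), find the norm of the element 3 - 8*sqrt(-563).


N(a + b*sqrt(d)) = a^2 - d*b^2
= (3)^2 - (-563)*(-8)^2
= 9 + 36032
= 36041

36041


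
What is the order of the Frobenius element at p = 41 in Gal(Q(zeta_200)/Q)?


The Frobenius at p in Gal(Q(zeta_n)/Q) = (Z/nZ)* is the class of p, so its order is ord_200(41), the smallest k >= 1 with 41^k = 1 mod 200.
n = 200 = 2^3 * 5^2, phi(200) = 80; the order divides phi(n).
Divisors of 80: 1, 2, 4, 5, 8, 10, 16, 20, 40, 80
Repeated squaring mod 200: 41^1 = 41, 41^2 = 81, 41^4 = 161, 41^8 = 121, 41^16 = 41, 41^32 = 81, 41^64 = 161
Test divisors in increasing order:
  k=1: 41^1 = 41 mod 200
  k=2: 41^2 = 81 mod 200
  k=4: 41^4 = 161 mod 200
  k=5: 41^5 = 161 * 41 = 1 mod 200  <- first divisor giving 1
Order = 5

5


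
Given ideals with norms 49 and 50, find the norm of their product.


N(IJ) = N(I) * N(J)
= 49 * 50
= 2450

2450


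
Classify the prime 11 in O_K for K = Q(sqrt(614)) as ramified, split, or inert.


K = Q(sqrt(614)). Since d mod 4 = 2, disc(K) = 2456.
Check p | disc: 2456 mod 11 = 3.
p does not divide disc. Compute Legendre symbol (d/p):
9^((11-1)/2) mod 11 = 1
(d/p) = 1, so p splits: (p) = P*P' with e=1, f=1, g=2.
Therefore p is split.

split


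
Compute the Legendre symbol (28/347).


p = 347 is prime, so compute (28/347) with the reciprocity algorithm (Jacobi-symbol steps: pull out 2s via (2/n), flip via reciprocity, reduce):
  pull out 2: (2/347) = -1  (since 347 mod 8 = 3)
  pull out 2: (2/347) = -1  (since 347 mod 8 = 3)
  reciprocity: (7/347) -> -(347/7)
  reduce: (4/7)
  pull out 2: (2/7) = +1  (since 7 mod 8 = 7)
  pull out 2: (2/7) = +1  (since 7 mod 8 = 7)
  (1/7) = 1
Product of signs = -1
(28/347) = -1

-1


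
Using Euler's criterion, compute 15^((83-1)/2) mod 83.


p = 83 is prime and the exponent is (p-1)/2 = 41, so by Euler's criterion 15^41 = (15/83) = +1 or -1 mod 83.
Compute by square-and-multiply:
  41 = 32 + 8 + 1 (binary 101001)
  Repeated squaring mod 83: 15^1 = 15, 15^2 = 59, 15^4 = 78, 15^8 = 25, 15^16 = 44, 15^32 = 27
  15^41 = 15^32 * 15^8 * 15^1 = 27 * 25 * 15 mod 83
    27 * 25 = 675 = 11 mod 83
    11 * 15 = 165 = 82 mod 83
  15^41 = 82 mod 83
Result 82 = p - 1 = -1 mod 83: 15 is a quadratic non-residue mod 83. As a residue in [0, p-1] the value is 82.
15^41 mod 83 = 82

82


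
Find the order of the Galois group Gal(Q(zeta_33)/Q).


|Gal(Q(zeta_33)/Q)| = phi(33)
= 20

20


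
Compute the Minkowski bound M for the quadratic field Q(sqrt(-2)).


d = -2, d mod 4 = 2, so disc(K) = 4d = -8; |disc(K)| = 8
Imaginary quadratic field, so n = 2, s = r2 = 1, r1 = 0
M = (n!/n^n) * (4/pi)^s * sqrt(|disc(K)|) = (2!/2^2) * (4/pi)^1 * sqrt(8)
= 0.5 * 1.273240 * 2.828427
= 1.8006

1.8006


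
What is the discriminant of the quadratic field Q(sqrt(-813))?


For K = Q(sqrt(d)) with d squarefree: disc(K) = d if d = 1 mod 4, and disc(K) = 4d if d = 2 or 3 mod 4.
Here d = -813, and d mod 4 = 3.
d = 3 mod 4, not 1 (O_K = Z[sqrt(d)]), so disc(K) = 4d = 4 * (-813) = -3252

-3252


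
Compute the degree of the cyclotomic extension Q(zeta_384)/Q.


The degree equals Euler's totient phi(384).
384 = 2^7 * 3
phi(384) = 128

128


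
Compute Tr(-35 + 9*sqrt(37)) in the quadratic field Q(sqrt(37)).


Tr(a + b*sqrt(d)) = (a + b*sqrt(d)) + (a - b*sqrt(d)) = 2a
= 2 * (-35)
= -70

-70


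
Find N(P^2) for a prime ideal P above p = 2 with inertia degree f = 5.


N(P^a) = p^(a*f)
= 2^(2*5)
= 2^10
= 1024

1024


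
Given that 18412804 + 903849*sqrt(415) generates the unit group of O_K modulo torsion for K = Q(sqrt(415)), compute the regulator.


epsilon = 18412804 + 903849*sqrt(415)
= 3.6826e+07
R = ln(3.6826e+07)
= 17.4217

17.4217


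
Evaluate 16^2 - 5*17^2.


x^2 - d*y^2
= 16^2 - 5*17^2
= 256 - 1445
= -1189

-1189


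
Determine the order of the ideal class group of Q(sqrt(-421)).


K = Q(sqrt(-421)). d mod 4 = 3, so D = disc(K) = 4d = -1684
h(K) equals the number of primitive reduced positive-definite forms (a, b, c) = a*x^2 + b*x*y + c*y^2 with b^2 - 4ac = D,
where reduced means |b| <= a <= c, with b >= 0 whenever |b| = a or a = c, and primitive means gcd(a, b, c) = 1.
Reduced forces 3a^2 <= |D| = 1684, so 1 <= a <= 23; b must have the parity of D, and c = (b^2 - D)/(4a) must be an integer >= a.
Enumerate a = 1..23, b in [-a, a]:
  a=1: (1, 0, 421)  [1]
  a=2: (2, 2, 211)  [1]
  a=3..4: none
  a=5: (5, -4, 85), (5, 4, 85)  [2]
  a=6..9: none
  a=10: (10, -6, 43), (10, 6, 43)  [2]
  a=11..16: none
  a=17: (17, -4, 25), (17, 4, 25)  [2]
  a=18: none
  a=19: (19, -8, 23), (19, 8, 23)  [2]
  a=20..23: none
Total reduced forms: 1 + 1 + 2 + 2 + 2 + 2 = 10
h = 10

10


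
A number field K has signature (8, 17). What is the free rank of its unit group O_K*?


By Dirichlet's unit theorem:
rank = r1 + r2 - 1
= 8 + 17 - 1
= 24

24


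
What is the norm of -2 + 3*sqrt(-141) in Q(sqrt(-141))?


N(a + b*sqrt(d)) = a^2 - d*b^2
= (-2)^2 - (-141)*(3)^2
= 4 + 1269
= 1273

1273


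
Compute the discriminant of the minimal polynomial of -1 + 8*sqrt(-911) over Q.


The element -1 + 8*sqrt(-911) has minimal polynomial:
x^2 + 2*x + 58305
Discriminant = (2)^2 - 4*(58305)
= 4 - 233220
= -233216

-233216


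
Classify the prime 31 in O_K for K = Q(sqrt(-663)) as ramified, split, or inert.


K = Q(sqrt(-663)). Since d mod 4 = 1, disc(K) = -663.
Check p | disc: -663 mod 31 = 19.
p does not divide disc. Compute Legendre symbol (d/p):
19^((31-1)/2) mod 31 = 1
(d/p) = 1, so p splits: (p) = P*P' with e=1, f=1, g=2.
Therefore p is split.

split


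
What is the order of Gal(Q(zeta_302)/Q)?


|Gal(Q(zeta_302)/Q)| = phi(302)
= 150

150


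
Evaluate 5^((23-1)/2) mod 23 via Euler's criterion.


p = 23 is prime and the exponent is (p-1)/2 = 11, so by Euler's criterion 5^11 = (5/23) = +1 or -1 mod 23.
Compute by square-and-multiply:
  11 = 8 + 2 + 1 (binary 1011)
  Repeated squaring mod 23: 5^1 = 5, 5^2 = 2, 5^4 = 4, 5^8 = 16
  5^11 = 5^8 * 5^2 * 5^1 = 16 * 2 * 5 mod 23
    16 * 2 = 32 = 9 mod 23
    9 * 5 = 45 = 22 mod 23
  5^11 = 22 mod 23
Result 22 = p - 1 = -1 mod 23: 5 is a quadratic non-residue mod 23. As a residue in [0, p-1] the value is 22.
5^11 mod 23 = 22

22


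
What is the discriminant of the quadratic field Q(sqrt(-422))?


For K = Q(sqrt(d)) with d squarefree: disc(K) = d if d = 1 mod 4, and disc(K) = 4d if d = 2 or 3 mod 4.
Here d = -422, and d mod 4 = 2.
d = 2 mod 4, not 1 (O_K = Z[sqrt(d)]), so disc(K) = 4d = 4 * (-422) = -1688

-1688


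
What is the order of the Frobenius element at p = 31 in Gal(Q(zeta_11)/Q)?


The Frobenius at p in Gal(Q(zeta_n)/Q) = (Z/nZ)* is the class of p, so its order is ord_11(31), the smallest k >= 1 with 31^k = 1 mod 11.
n = 11 = 11, phi(11) = 10; the order divides phi(n).
Divisors of 10: 1, 2, 5, 10
Repeated squaring mod 11: 31^1 = 9, 31^2 = 4, 31^4 = 5, 31^8 = 3
Test divisors in increasing order:
  k=1: 31^1 = 9 mod 11
  k=2: 31^2 = 4 mod 11
  k=5: 31^5 = 5 * 9 = 1 mod 11  <- first divisor giving 1
Order = 5

5


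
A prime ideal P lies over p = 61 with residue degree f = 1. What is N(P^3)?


N(P^a) = p^(a*f)
= 61^(3*1)
= 61^3
= 226981

226981


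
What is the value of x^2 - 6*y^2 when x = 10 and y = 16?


x^2 - d*y^2
= 10^2 - 6*16^2
= 100 - 1536
= -1436

-1436


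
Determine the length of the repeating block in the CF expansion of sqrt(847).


Run the CF algorithm for sqrt(847).
a_0 = floor(sqrt(847)) = 29; set m_0=0, q_0=1.
Recurrence: m' = q*a - m,  q' = (d - m'^2)/q,  a' = floor((a_0 + m')/q').
  step 1: m=29, q=6, a=9
  step 2: m=25, q=37, a=1
  step 3: m=12, q=19, a=2
  step 4: m=26, q=9, a=6
  step 5: m=28, q=7, a=8
  step 6: m=28, q=9, a=6
  step 7: m=26, q=19, a=2
  step 8: m=12, q=37, a=1
  step 9: m=25, q=6, a=9
  step 10: m=29, q=1, a=58
a_10 = 2*a_0 = 58, so the period closes here.
sqrt(847) = [29; 9, 1, 2, 6, 8, 6, 2, 1, 9, 58]
Period length = 10

10


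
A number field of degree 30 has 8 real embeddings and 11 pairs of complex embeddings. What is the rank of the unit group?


By Dirichlet's unit theorem:
rank = r1 + r2 - 1
= 8 + 11 - 1
= 18

18


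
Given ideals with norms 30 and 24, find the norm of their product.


N(IJ) = N(I) * N(J)
= 30 * 24
= 720

720


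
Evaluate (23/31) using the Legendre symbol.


p = 31 is prime, so compute (23/31) with the reciprocity algorithm (Jacobi-symbol steps: pull out 2s via (2/n), flip via reciprocity, reduce):
  reciprocity: (23/31) -> -(31/23)
  reduce: (8/23)
  pull out 2: (2/23) = +1  (since 23 mod 8 = 7)
  pull out 2: (2/23) = +1  (since 23 mod 8 = 7)
  pull out 2: (2/23) = +1  (since 23 mod 8 = 7)
  (1/23) = 1
Product of signs = -1
(23/31) = -1

-1


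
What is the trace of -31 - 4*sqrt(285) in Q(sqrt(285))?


Tr(a + b*sqrt(d)) = (a + b*sqrt(d)) + (a - b*sqrt(d)) = 2a
= 2 * (-31)
= -62

-62


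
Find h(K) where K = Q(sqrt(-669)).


K = Q(sqrt(-669)). d mod 4 = 3, so D = disc(K) = 4d = -2676
h(K) equals the number of primitive reduced positive-definite forms (a, b, c) = a*x^2 + b*x*y + c*y^2 with b^2 - 4ac = D,
where reduced means |b| <= a <= c, with b >= 0 whenever |b| = a or a = c, and primitive means gcd(a, b, c) = 1.
Reduced forces 3a^2 <= |D| = 2676, so 1 <= a <= 29; b must have the parity of D, and c = (b^2 - D)/(4a) must be an integer >= a.
Enumerate a = 1..29, b in [-a, a]:
  a=1: (1, 0, 669)  [1]
  a=2: (2, 2, 335)  [1]
  a=3: (3, 0, 223)  [1]
  a=4: none
  a=5: (5, -2, 134), (5, 2, 134)  [2]
  a=6: (6, 6, 113)  [1]
  a=7..9: none
  a=10: (10, -2, 67), (10, 2, 67)  [2]
  a=11..14: none
  a=15: (15, -12, 47), (15, 12, 47)  [2]
  a=16..24: none
  a=25: (25, -18, 30), (25, 18, 30)  [2]
  a=26..29: none
Total reduced forms: 1 + 1 + 1 + 2 + 1 + 2 + 2 + 2 = 12
h = 12

12


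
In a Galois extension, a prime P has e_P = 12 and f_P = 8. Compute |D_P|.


|D_P| = e * f
= 12 * 8
= 96

96


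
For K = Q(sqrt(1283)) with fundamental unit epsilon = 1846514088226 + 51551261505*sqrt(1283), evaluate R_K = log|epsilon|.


epsilon = 1846514088226 + 51551261505*sqrt(1283)
= 3.6930e+12
R = ln(3.6930e+12)
= 28.9375

28.9375


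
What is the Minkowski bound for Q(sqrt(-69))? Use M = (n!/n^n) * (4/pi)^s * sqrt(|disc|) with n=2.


d = -69, d mod 4 = 3, so disc(K) = 4d = -276; |disc(K)| = 276
Imaginary quadratic field, so n = 2, s = r2 = 1, r1 = 0
M = (n!/n^n) * (4/pi)^s * sqrt(|disc(K)|) = (2!/2^2) * (4/pi)^1 * sqrt(276)
= 0.5 * 1.273240 * 16.613248
= 10.5763

10.5763


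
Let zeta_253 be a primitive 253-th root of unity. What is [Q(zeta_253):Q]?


The degree equals Euler's totient phi(253).
253 = 11 * 23
phi(253) = 220

220


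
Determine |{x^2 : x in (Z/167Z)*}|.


For prime p, the number of non-zero quadratic residues is (p-1)/2.
= (167-1)/2
= 83

83


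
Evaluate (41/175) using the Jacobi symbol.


Compute (41/175) via quadratic reciprocity:
  reciprocity: (41/175) -> +(175/41)
  reduce: (11/41)
  reciprocity: (11/41) -> +(41/11)
  reduce: (8/11)
  pull out 2: (2/11) = -1  (since 11 mod 8 = 3)
  pull out 2: (2/11) = -1  (since 11 mod 8 = 3)
  pull out 2: (2/11) = -1  (since 11 mod 8 = 3)
  (1/11) = 1
Product of signs = -1

-1


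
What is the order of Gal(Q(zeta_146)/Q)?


|Gal(Q(zeta_146)/Q)| = phi(146)
= 72

72


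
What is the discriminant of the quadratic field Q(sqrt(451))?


For K = Q(sqrt(d)) with d squarefree: disc(K) = d if d = 1 mod 4, and disc(K) = 4d if d = 2 or 3 mod 4.
Here d = 451, and d mod 4 = 3.
d = 3 mod 4, not 1 (O_K = Z[sqrt(d)]), so disc(K) = 4d = 4 * (451) = 1804

1804


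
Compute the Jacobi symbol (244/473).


Compute (244/473) via quadratic reciprocity:
  pull out 2: (2/473) = +1  (since 473 mod 8 = 1)
  pull out 2: (2/473) = +1  (since 473 mod 8 = 1)
  reciprocity: (61/473) -> +(473/61)
  reduce: (46/61)
  pull out 2: (2/61) = -1  (since 61 mod 8 = 5)
  reciprocity: (23/61) -> +(61/23)
  reduce: (15/23)
  reciprocity: (15/23) -> -(23/15)
  reduce: (8/15)
  pull out 2: (2/15) = +1  (since 15 mod 8 = 7)
  pull out 2: (2/15) = +1  (since 15 mod 8 = 7)
  pull out 2: (2/15) = +1  (since 15 mod 8 = 7)
  (1/15) = 1
Product of signs = 1

1


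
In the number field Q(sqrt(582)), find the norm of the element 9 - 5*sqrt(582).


N(a + b*sqrt(d)) = a^2 - d*b^2
= (9)^2 - (582)*(-5)^2
= 81 - 14550
= -14469

-14469


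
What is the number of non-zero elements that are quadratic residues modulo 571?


For prime p, the number of non-zero quadratic residues is (p-1)/2.
= (571-1)/2
= 285

285


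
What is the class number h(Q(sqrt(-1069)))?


K = Q(sqrt(-1069)). d mod 4 = 3, so D = disc(K) = 4d = -4276
h(K) equals the number of primitive reduced positive-definite forms (a, b, c) = a*x^2 + b*x*y + c*y^2 with b^2 - 4ac = D,
where reduced means |b| <= a <= c, with b >= 0 whenever |b| = a or a = c, and primitive means gcd(a, b, c) = 1.
Reduced forces 3a^2 <= |D| = 4276, so 1 <= a <= 37; b must have the parity of D, and c = (b^2 - D)/(4a) must be an integer >= a.
Enumerate a = 1..37, b in [-a, a]:
  a=1: (1, 0, 1069)  [1]
  a=2: (2, 2, 535)  [1]
  a=3..4: none
  a=5: (5, -2, 214), (5, 2, 214)  [2]
  a=6: none
  a=7: (7, -6, 154), (7, 6, 154)  [2]
  a=8..9: none
  a=10: (10, -2, 107), (10, 2, 107)  [2]
  a=11: (11, -6, 98), (11, 6, 98)  [2]
  a=12: none
  a=13: (13, -12, 85), (13, 12, 85)  [2]
  a=14: (14, -6, 77), (14, 6, 77)  [2]
  a=15..16: none
  a=17: (17, -12, 65), (17, 12, 65)  [2]
  a=18..21: none
  a=22: (22, -6, 49), (22, 6, 49)  [2]
  a=23: (23, -18, 50), (23, 18, 50)  [2]
  a=24: none
  a=25: (25, -18, 46), (25, 18, 46)  [2]
  a=26: (26, -14, 43), (26, 14, 43)  [2]
  a=27..28: none
  a=29: (29, -4, 37), (29, 4, 37)  [2]
  a=30: none
  a=31: (31, -8, 35), (31, 8, 35)  [2]
  a=32..33: none
  a=34: (34, -22, 35), (34, 22, 35)  [2]
  a=35..37: none
Total reduced forms: 1 + 1 + 2 + 2 + 2 + 2 + 2 + 2 + 2 + 2 + 2 + 2 + 2 + 2 + 2 + 2 = 30
h = 30

30


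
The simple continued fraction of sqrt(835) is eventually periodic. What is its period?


Run the CF algorithm for sqrt(835).
a_0 = floor(sqrt(835)) = 28; set m_0=0, q_0=1.
Recurrence: m' = q*a - m,  q' = (d - m'^2)/q,  a' = floor((a_0 + m')/q').
  step 1: m=28, q=51, a=1
  step 2: m=23, q=6, a=8
  step 3: m=25, q=35, a=1
  step 4: m=10, q=21, a=1
  step 5: m=11, q=34, a=1
  step 6: m=23, q=9, a=5
  step 7: m=22, q=39, a=1
  step 8: m=17, q=14, a=3
  step 9: m=25, q=15, a=3
  step 10: m=20, q=29, a=1
  step 11: m=9, q=26, a=1
  step 12: m=17, q=21, a=2
  step 13: m=25, q=10, a=5
  step 14: m=25, q=21, a=2
  step 15: m=17, q=26, a=1
  step 16: m=9, q=29, a=1
  step 17: m=20, q=15, a=3
  step 18: m=25, q=14, a=3
  step 19: m=17, q=39, a=1
  step 20: m=22, q=9, a=5
  step 21: m=23, q=34, a=1
  step 22: m=11, q=21, a=1
  step 23: m=10, q=35, a=1
  step 24: m=25, q=6, a=8
  step 25: m=23, q=51, a=1
  step 26: m=28, q=1, a=56
a_26 = 2*a_0 = 56, so the period closes here.
sqrt(835) = [28; 1, 8, 1, 1, 1, 5, 1, 3, 3, 1, 1, 2, 5, 2, 1, 1, 3, 3, 1, 5, 1, 1, 1, 8, 1, 56]
Period length = 26

26


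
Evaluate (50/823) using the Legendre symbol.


p = 823 is prime, so compute (50/823) with the reciprocity algorithm (Jacobi-symbol steps: pull out 2s via (2/n), flip via reciprocity, reduce):
  pull out 2: (2/823) = +1  (since 823 mod 8 = 7)
  reciprocity: (25/823) -> +(823/25)
  reduce: (23/25)
  reciprocity: (23/25) -> +(25/23)
  reduce: (2/23)
  pull out 2: (2/23) = +1  (since 23 mod 8 = 7)
  (1/23) = 1
Product of signs = 1
(50/823) = 1

1


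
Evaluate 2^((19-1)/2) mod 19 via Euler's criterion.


p = 19 is prime and the exponent is (p-1)/2 = 9, so by Euler's criterion 2^9 = (2/19) = +1 or -1 mod 19.
Compute by square-and-multiply:
  9 = 8 + 1 (binary 1001)
  Repeated squaring mod 19: 2^1 = 2, 2^2 = 4, 2^4 = 16, 2^8 = 9
  2^9 = 2^8 * 2^1 = 9 * 2 mod 19
    9 * 2 = 18 = 18 mod 19
  2^9 = 18 mod 19
Result 18 = p - 1 = -1 mod 19: 2 is a quadratic non-residue mod 19. As a residue in [0, p-1] the value is 18.
2^9 mod 19 = 18

18


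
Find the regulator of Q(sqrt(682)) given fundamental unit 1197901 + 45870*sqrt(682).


epsilon = 1197901 + 45870*sqrt(682)
= 2.3958e+06
R = ln(2.3958e+06)
= 14.6892

14.6892


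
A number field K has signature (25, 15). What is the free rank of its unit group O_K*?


By Dirichlet's unit theorem:
rank = r1 + r2 - 1
= 25 + 15 - 1
= 39

39


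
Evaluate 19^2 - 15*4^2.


x^2 - d*y^2
= 19^2 - 15*4^2
= 361 - 240
= 121

121


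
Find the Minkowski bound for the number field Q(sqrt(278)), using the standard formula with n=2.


d = 278, d mod 4 = 2, so disc(K) = 4d = 1112; |disc(K)| = 1112
Real quadratic field, so n = 2, s = r2 = 0, r1 = 2
M = (n!/n^n) * (4/pi)^s * sqrt(|disc(K)|) = (2!/2^2) * (4/pi)^0 * sqrt(1112)
= 0.5 * 1.000000 * 33.346664
= 16.6733

16.6733


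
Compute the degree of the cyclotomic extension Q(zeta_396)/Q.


The degree equals Euler's totient phi(396).
396 = 2^2 * 3^2 * 11
phi(396) = 120

120


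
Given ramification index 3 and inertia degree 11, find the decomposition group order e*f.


|D_P| = e * f
= 3 * 11
= 33

33


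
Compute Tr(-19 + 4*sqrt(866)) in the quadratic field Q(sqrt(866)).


Tr(a + b*sqrt(d)) = (a + b*sqrt(d)) + (a - b*sqrt(d)) = 2a
= 2 * (-19)
= -38

-38


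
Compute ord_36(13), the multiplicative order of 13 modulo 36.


We want ord_36(13), the smallest k >= 1 with 13^k = 1 mod 36.
n = 36 = 2^2 * 3^2, phi(36) = 12; the order divides phi(n).
Divisors of 12: 1, 2, 3, 4, 6, 12
Repeated squaring mod 36: 13^1 = 13, 13^2 = 25, 13^4 = 13, 13^8 = 25
Test divisors in increasing order:
  k=1: 13^1 = 13 mod 36
  k=2: 13^2 = 25 mod 36
  k=3: 13^3 = 25 * 13 = 1 mod 36  <- first divisor giving 1
Order = 3

3


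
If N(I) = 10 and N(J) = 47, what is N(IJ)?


N(IJ) = N(I) * N(J)
= 10 * 47
= 470

470


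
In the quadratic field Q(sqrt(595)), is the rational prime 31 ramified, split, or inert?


K = Q(sqrt(595)). Since d mod 4 = 3, disc(K) = 2380.
Check p | disc: 2380 mod 31 = 24.
p does not divide disc. Compute Legendre symbol (d/p):
6^((31-1)/2) mod 31 = -1
(d/p) = -1, so p is inert: (p) stays prime with e=1, f=2, g=1.
Therefore p is inert.

inert


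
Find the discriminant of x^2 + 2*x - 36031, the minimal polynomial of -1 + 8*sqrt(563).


The element -1 + 8*sqrt(563) has minimal polynomial:
x^2 + 2*x - 36031
Discriminant = (2)^2 - 4*(-36031)
= 4 + 144124
= 144128

144128


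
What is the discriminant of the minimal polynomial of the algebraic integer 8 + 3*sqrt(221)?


The element 8 + 3*sqrt(221) has minimal polynomial:
x^2 - 16*x - 1925
Discriminant = (-16)^2 - 4*(-1925)
= 256 + 7700
= 7956

7956


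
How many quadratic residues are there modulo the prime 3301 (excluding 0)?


For prime p, the number of non-zero quadratic residues is (p-1)/2.
= (3301-1)/2
= 1650

1650


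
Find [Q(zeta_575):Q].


The degree equals Euler's totient phi(575).
575 = 5^2 * 23
phi(575) = 440

440


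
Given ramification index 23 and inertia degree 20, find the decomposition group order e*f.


|D_P| = e * f
= 23 * 20
= 460

460


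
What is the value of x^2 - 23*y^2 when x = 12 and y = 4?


x^2 - d*y^2
= 12^2 - 23*4^2
= 144 - 368
= -224

-224


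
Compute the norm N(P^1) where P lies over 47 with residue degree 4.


N(P^a) = p^(a*f)
= 47^(1*4)
= 47^4
= 4879681

4879681


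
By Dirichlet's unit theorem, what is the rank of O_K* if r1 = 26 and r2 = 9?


By Dirichlet's unit theorem:
rank = r1 + r2 - 1
= 26 + 9 - 1
= 34

34


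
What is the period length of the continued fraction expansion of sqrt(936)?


Run the CF algorithm for sqrt(936).
a_0 = floor(sqrt(936)) = 30; set m_0=0, q_0=1.
Recurrence: m' = q*a - m,  q' = (d - m'^2)/q,  a' = floor((a_0 + m')/q').
  step 1: m=30, q=36, a=1
  step 2: m=6, q=25, a=1
  step 3: m=19, q=23, a=2
  step 4: m=27, q=9, a=6
  step 5: m=27, q=23, a=2
  step 6: m=19, q=25, a=1
  step 7: m=6, q=36, a=1
  step 8: m=30, q=1, a=60
a_8 = 2*a_0 = 60, so the period closes here.
sqrt(936) = [30; 1, 1, 2, 6, 2, 1, 1, 60]
Period length = 8

8


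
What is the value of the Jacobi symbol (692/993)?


Compute (692/993) via quadratic reciprocity:
  pull out 2: (2/993) = +1  (since 993 mod 8 = 1)
  pull out 2: (2/993) = +1  (since 993 mod 8 = 1)
  reciprocity: (173/993) -> +(993/173)
  reduce: (128/173)
  pull out 2: (2/173) = -1  (since 173 mod 8 = 5)
  pull out 2: (2/173) = -1  (since 173 mod 8 = 5)
  pull out 2: (2/173) = -1  (since 173 mod 8 = 5)
  pull out 2: (2/173) = -1  (since 173 mod 8 = 5)
  pull out 2: (2/173) = -1  (since 173 mod 8 = 5)
  pull out 2: (2/173) = -1  (since 173 mod 8 = 5)
  pull out 2: (2/173) = -1  (since 173 mod 8 = 5)
  (1/173) = 1
Product of signs = -1

-1


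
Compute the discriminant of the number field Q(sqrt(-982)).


For K = Q(sqrt(d)) with d squarefree: disc(K) = d if d = 1 mod 4, and disc(K) = 4d if d = 2 or 3 mod 4.
Here d = -982, and d mod 4 = 2.
d = 2 mod 4, not 1 (O_K = Z[sqrt(d)]), so disc(K) = 4d = 4 * (-982) = -3928

-3928


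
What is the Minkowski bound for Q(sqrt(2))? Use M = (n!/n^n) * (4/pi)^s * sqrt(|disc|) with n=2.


d = 2, d mod 4 = 2, so disc(K) = 4d = 8; |disc(K)| = 8
Real quadratic field, so n = 2, s = r2 = 0, r1 = 2
M = (n!/n^n) * (4/pi)^s * sqrt(|disc(K)|) = (2!/2^2) * (4/pi)^0 * sqrt(8)
= 0.5 * 1.000000 * 2.828427
= 1.4142

1.4142


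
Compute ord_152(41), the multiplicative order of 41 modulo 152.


We want ord_152(41), the smallest k >= 1 with 41^k = 1 mod 152.
n = 152 = 2^3 * 19, phi(152) = 72; the order divides phi(n).
Divisors of 72: 1, 2, 3, 4, 6, 8, 9, 12, 18, 24, 36, 72
Repeated squaring mod 152: 41^1 = 41, 41^2 = 9, 41^4 = 81, 41^8 = 25, 41^16 = 17, 41^32 = 137, 41^64 = 73
Test divisors in increasing order:
  k=1: 41^1 = 41 mod 152
  k=2: 41^2 = 9 mod 152
  k=3: 41^3 = 9 * 41 = 65 mod 152
  k=4: 41^4 = 81 mod 152
  k=6: 41^6 = 81 * 9 = 121 mod 152
  k=8: 41^8 = 25 mod 152
  k=9: 41^9 = 25 * 41 = 113 mod 152
  k=12: 41^12 = 25 * 81 = 49 mod 152
  k=18: 41^18 = 17 * 9 = 1 mod 152  <- first divisor giving 1
Order = 18

18


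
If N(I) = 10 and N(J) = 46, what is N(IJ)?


N(IJ) = N(I) * N(J)
= 10 * 46
= 460

460


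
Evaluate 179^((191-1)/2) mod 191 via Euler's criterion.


p = 191 is prime and the exponent is (p-1)/2 = 95, so by Euler's criterion 179^95 = (179/191) = +1 or -1 mod 191.
Compute by square-and-multiply:
  95 = 64 + 16 + 8 + 4 + 2 + 1 (binary 1011111)
  Repeated squaring mod 191: 179^1 = 179, 179^2 = 144, 179^4 = 108, 179^8 = 13, 179^16 = 169, 179^32 = 102, 179^64 = 90
  179^95 = 179^64 * 179^16 * 179^8 * 179^4 * 179^2 * 179^1 = 90 * 169 * 13 * 108 * 144 * 179 mod 191
    90 * 169 = 15210 = 121 mod 191
    121 * 13 = 1573 = 45 mod 191
    45 * 108 = 4860 = 85 mod 191
    85 * 144 = 12240 = 16 mod 191
    16 * 179 = 2864 = 190 mod 191
  179^95 = 190 mod 191
Result 190 = p - 1 = -1 mod 191: 179 is a quadratic non-residue mod 191. As a residue in [0, p-1] the value is 190.
179^95 mod 191 = 190

190


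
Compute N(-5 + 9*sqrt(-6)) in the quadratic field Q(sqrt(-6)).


N(a + b*sqrt(d)) = a^2 - d*b^2
= (-5)^2 - (-6)*(9)^2
= 25 + 486
= 511

511


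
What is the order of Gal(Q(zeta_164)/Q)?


|Gal(Q(zeta_164)/Q)| = phi(164)
= 80

80


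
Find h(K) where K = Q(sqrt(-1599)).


K = Q(sqrt(-1599)). d mod 4 = 1, so D = disc(K) = d = -1599
h(K) equals the number of primitive reduced positive-definite forms (a, b, c) = a*x^2 + b*x*y + c*y^2 with b^2 - 4ac = D,
where reduced means |b| <= a <= c, with b >= 0 whenever |b| = a or a = c, and primitive means gcd(a, b, c) = 1.
Reduced forces 3a^2 <= |D| = 1599, so 1 <= a <= 23; b must have the parity of D, and c = (b^2 - D)/(4a) must be an integer >= a.
Enumerate a = 1..23, b in [-a, a]:
  a=1: (1, 1, 400)  [1]
  a=2: (2, -1, 200), (2, 1, 200)  [2]
  a=3: (3, 3, 134)  [1]
  a=4: (4, -1, 100), (4, 1, 100)  [2]
  a=5: (5, -1, 80), (5, 1, 80)  [2]
  a=6: (6, -3, 67), (6, 3, 67)  [2]
  a=7: (7, -5, 58), (7, 5, 58)  [2]
  a=8: (8, -1, 50), (8, 1, 50)  [2]
  a=9: none
  a=10: (10, -9, 42), (10, -1, 40), (10, 1, 40), (10, 9, 42)  [4]
  a=11: none
  a=12: (12, -9, 35), (12, 9, 35)  [2]
  a=13: (13, 13, 34)  [1]
  a=14: (14, -9, 30), (14, -5, 29), (14, 5, 29), (14, 9, 30)  [4]
  a=15: (15, -9, 28), (15, 9, 28)  [2]
  a=16: (16, -1, 25), (16, 1, 25)  [2]
  a=17: (17, -13, 26), (17, 13, 26)  [2]
  a=18: none
  a=19: (19, -15, 24), (19, 15, 24)  [2]
  a=20: (20, -9, 21), (20, 1, 20), (20, 9, 21)  [3]
  a=21..23: none
Total reduced forms: 1 + 2 + 1 + 2 + 2 + 2 + 2 + 2 + 4 + 2 + 1 + 4 + 2 + 2 + 2 + 2 + 3 = 36
h = 36

36


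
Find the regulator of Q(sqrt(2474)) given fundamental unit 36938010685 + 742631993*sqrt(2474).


epsilon = 36938010685 + 742631993*sqrt(2474)
= 7.3876e+10
R = ln(7.3876e+10)
= 25.0257

25.0257


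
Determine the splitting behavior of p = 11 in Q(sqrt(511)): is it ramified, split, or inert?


K = Q(sqrt(511)). Since d mod 4 = 3, disc(K) = 2044.
Check p | disc: 2044 mod 11 = 9.
p does not divide disc. Compute Legendre symbol (d/p):
5^((11-1)/2) mod 11 = 1
(d/p) = 1, so p splits: (p) = P*P' with e=1, f=1, g=2.
Therefore p is split.

split


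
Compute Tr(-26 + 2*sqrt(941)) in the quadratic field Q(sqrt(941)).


Tr(a + b*sqrt(d)) = (a + b*sqrt(d)) + (a - b*sqrt(d)) = 2a
= 2 * (-26)
= -52

-52


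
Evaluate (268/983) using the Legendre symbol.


p = 983 is prime, so compute (268/983) with the reciprocity algorithm (Jacobi-symbol steps: pull out 2s via (2/n), flip via reciprocity, reduce):
  pull out 2: (2/983) = +1  (since 983 mod 8 = 7)
  pull out 2: (2/983) = +1  (since 983 mod 8 = 7)
  reciprocity: (67/983) -> -(983/67)
  reduce: (45/67)
  reciprocity: (45/67) -> +(67/45)
  reduce: (22/45)
  pull out 2: (2/45) = -1  (since 45 mod 8 = 5)
  reciprocity: (11/45) -> +(45/11)
  reduce: (1/11)
  (1/11) = 1
Product of signs = 1
(268/983) = 1

1


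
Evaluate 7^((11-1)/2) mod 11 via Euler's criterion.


p = 11 is prime and the exponent is (p-1)/2 = 5, so by Euler's criterion 7^5 = (7/11) = +1 or -1 mod 11.
Compute by square-and-multiply:
  5 = 4 + 1 (binary 101)
  Repeated squaring mod 11: 7^1 = 7, 7^2 = 5, 7^4 = 3
  7^5 = 7^4 * 7^1 = 3 * 7 mod 11
    3 * 7 = 21 = 10 mod 11
  7^5 = 10 mod 11
Result 10 = p - 1 = -1 mod 11: 7 is a quadratic non-residue mod 11. As a residue in [0, p-1] the value is 10.
7^5 mod 11 = 10

10


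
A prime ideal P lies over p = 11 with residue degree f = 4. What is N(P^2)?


N(P^a) = p^(a*f)
= 11^(2*4)
= 11^8
= 214358881

214358881


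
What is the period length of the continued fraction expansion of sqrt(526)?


Run the CF algorithm for sqrt(526).
a_0 = floor(sqrt(526)) = 22; set m_0=0, q_0=1.
Recurrence: m' = q*a - m,  q' = (d - m'^2)/q,  a' = floor((a_0 + m')/q').
  step 1: m=22, q=42, a=1
  step 2: m=20, q=3, a=14
  step 3: m=22, q=14, a=3
  step 4: m=20, q=9, a=4
  step 5: m=16, q=30, a=1
  step 6: m=14, q=11, a=3
  step 7: m=19, q=15, a=2
  step 8: m=11, q=27, a=1
  step 9: m=16, q=10, a=3
  step 10: m=14, q=33, a=1
  step 11: m=19, q=5, a=8
  step 12: m=21, q=17, a=2
  step 13: m=13, q=21, a=1
  step 14: m=8, q=22, a=1
  step 15: m=14, q=15, a=2
  step 16: m=16, q=18, a=2
  step 17: m=20, q=7, a=6
  step 18: m=22, q=6, a=7
  step 19: m=20, q=21, a=2
  step 20: m=22, q=2, a=22
  step 21: m=22, q=21, a=2
  step 22: m=20, q=6, a=7
  step 23: m=22, q=7, a=6
  step 24: m=20, q=18, a=2
  step 25: m=16, q=15, a=2
  step 26: m=14, q=22, a=1
  step 27: m=8, q=21, a=1
  step 28: m=13, q=17, a=2
  step 29: m=21, q=5, a=8
  step 30: m=19, q=33, a=1
  step 31: m=14, q=10, a=3
  step 32: m=16, q=27, a=1
  step 33: m=11, q=15, a=2
  step 34: m=19, q=11, a=3
  step 35: m=14, q=30, a=1
  step 36: m=16, q=9, a=4
  step 37: m=20, q=14, a=3
  step 38: m=22, q=3, a=14
  step 39: m=20, q=42, a=1
  step 40: m=22, q=1, a=44
a_40 = 2*a_0 = 44, so the period closes here.
sqrt(526) = [22; 1, 14, 3, 4, 1, 3, 2, 1, 3, 1, 8, 2, 1, 1, 2, 2, 6, 7, 2, 22, 2, 7, 6, 2, 2, 1, 1, 2, 8, 1, 3, 1, 2, 3, 1, 4, 3, 14, 1, 44]
Period length = 40

40


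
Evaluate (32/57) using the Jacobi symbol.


Compute (32/57) via quadratic reciprocity:
  pull out 2: (2/57) = +1  (since 57 mod 8 = 1)
  pull out 2: (2/57) = +1  (since 57 mod 8 = 1)
  pull out 2: (2/57) = +1  (since 57 mod 8 = 1)
  pull out 2: (2/57) = +1  (since 57 mod 8 = 1)
  pull out 2: (2/57) = +1  (since 57 mod 8 = 1)
  (1/57) = 1
Product of signs = 1

1


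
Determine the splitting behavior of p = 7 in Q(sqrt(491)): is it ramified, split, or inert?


K = Q(sqrt(491)). Since d mod 4 = 3, disc(K) = 1964.
Check p | disc: 1964 mod 7 = 4.
p does not divide disc. Compute Legendre symbol (d/p):
1^((7-1)/2) mod 7 = 1
(d/p) = 1, so p splits: (p) = P*P' with e=1, f=1, g=2.
Therefore p is split.

split


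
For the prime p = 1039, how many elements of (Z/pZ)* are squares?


For prime p, the number of non-zero quadratic residues is (p-1)/2.
= (1039-1)/2
= 519

519


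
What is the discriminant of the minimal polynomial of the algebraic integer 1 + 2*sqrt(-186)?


The element 1 + 2*sqrt(-186) has minimal polynomial:
x^2 - 2*x + 745
Discriminant = (-2)^2 - 4*(745)
= 4 - 2980
= -2976

-2976


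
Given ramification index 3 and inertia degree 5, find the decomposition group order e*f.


|D_P| = e * f
= 3 * 5
= 15

15


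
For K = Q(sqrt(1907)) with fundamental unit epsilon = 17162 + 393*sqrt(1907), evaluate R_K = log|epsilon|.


epsilon = 17162 + 393*sqrt(1907)
= 34324.0000
R = ln(34324.0000)
= 10.4436

10.4436


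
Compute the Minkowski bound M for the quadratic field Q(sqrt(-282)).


d = -282, d mod 4 = 2, so disc(K) = 4d = -1128; |disc(K)| = 1128
Imaginary quadratic field, so n = 2, s = r2 = 1, r1 = 0
M = (n!/n^n) * (4/pi)^s * sqrt(|disc(K)|) = (2!/2^2) * (4/pi)^1 * sqrt(1128)
= 0.5 * 1.273240 * 33.585711
= 21.3813

21.3813


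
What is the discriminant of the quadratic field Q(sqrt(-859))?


For K = Q(sqrt(d)) with d squarefree: disc(K) = d if d = 1 mod 4, and disc(K) = 4d if d = 2 or 3 mod 4.
Here d = -859, and d mod 4 = 1.
d = 1 mod 4 (O_K = Z[(1+sqrt(d))/2]), so disc(K) = d = -859

-859
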